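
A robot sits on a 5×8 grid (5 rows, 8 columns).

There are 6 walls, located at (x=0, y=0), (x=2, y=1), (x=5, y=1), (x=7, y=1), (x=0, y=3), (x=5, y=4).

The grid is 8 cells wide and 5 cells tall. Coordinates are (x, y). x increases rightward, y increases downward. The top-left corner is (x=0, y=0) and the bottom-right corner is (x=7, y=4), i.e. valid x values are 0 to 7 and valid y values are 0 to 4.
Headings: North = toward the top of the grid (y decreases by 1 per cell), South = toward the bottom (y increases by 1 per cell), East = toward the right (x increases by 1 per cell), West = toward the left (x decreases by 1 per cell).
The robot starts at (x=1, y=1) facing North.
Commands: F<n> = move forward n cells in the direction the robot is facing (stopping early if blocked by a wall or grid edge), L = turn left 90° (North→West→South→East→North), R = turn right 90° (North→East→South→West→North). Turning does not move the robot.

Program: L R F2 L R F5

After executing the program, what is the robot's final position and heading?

Start: (x=1, y=1), facing North
  L: turn left, now facing West
  R: turn right, now facing North
  F2: move forward 1/2 (blocked), now at (x=1, y=0)
  L: turn left, now facing West
  R: turn right, now facing North
  F5: move forward 0/5 (blocked), now at (x=1, y=0)
Final: (x=1, y=0), facing North

Answer: Final position: (x=1, y=0), facing North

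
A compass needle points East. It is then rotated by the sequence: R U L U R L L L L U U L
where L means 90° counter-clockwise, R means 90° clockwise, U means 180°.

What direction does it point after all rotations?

Answer: Final heading: East

Derivation:
Start: East
  R (right (90° clockwise)) -> South
  U (U-turn (180°)) -> North
  L (left (90° counter-clockwise)) -> West
  U (U-turn (180°)) -> East
  R (right (90° clockwise)) -> South
  L (left (90° counter-clockwise)) -> East
  L (left (90° counter-clockwise)) -> North
  L (left (90° counter-clockwise)) -> West
  L (left (90° counter-clockwise)) -> South
  U (U-turn (180°)) -> North
  U (U-turn (180°)) -> South
  L (left (90° counter-clockwise)) -> East
Final: East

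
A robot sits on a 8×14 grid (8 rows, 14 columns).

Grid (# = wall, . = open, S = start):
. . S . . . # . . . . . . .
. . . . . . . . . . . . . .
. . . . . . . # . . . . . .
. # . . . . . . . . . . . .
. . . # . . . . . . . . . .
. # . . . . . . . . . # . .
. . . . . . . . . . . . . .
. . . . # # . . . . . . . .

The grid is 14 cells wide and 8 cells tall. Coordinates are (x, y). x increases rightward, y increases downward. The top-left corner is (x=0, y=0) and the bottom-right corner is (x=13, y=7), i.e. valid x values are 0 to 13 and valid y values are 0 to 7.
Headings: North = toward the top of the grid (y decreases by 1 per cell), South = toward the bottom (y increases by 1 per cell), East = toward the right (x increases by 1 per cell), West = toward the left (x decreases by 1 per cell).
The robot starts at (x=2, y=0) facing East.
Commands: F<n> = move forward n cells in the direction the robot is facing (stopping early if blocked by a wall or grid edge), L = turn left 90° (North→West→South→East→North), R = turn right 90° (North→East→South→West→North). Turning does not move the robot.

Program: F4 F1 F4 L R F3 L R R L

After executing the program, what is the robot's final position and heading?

Start: (x=2, y=0), facing East
  F4: move forward 3/4 (blocked), now at (x=5, y=0)
  F1: move forward 0/1 (blocked), now at (x=5, y=0)
  F4: move forward 0/4 (blocked), now at (x=5, y=0)
  L: turn left, now facing North
  R: turn right, now facing East
  F3: move forward 0/3 (blocked), now at (x=5, y=0)
  L: turn left, now facing North
  R: turn right, now facing East
  R: turn right, now facing South
  L: turn left, now facing East
Final: (x=5, y=0), facing East

Answer: Final position: (x=5, y=0), facing East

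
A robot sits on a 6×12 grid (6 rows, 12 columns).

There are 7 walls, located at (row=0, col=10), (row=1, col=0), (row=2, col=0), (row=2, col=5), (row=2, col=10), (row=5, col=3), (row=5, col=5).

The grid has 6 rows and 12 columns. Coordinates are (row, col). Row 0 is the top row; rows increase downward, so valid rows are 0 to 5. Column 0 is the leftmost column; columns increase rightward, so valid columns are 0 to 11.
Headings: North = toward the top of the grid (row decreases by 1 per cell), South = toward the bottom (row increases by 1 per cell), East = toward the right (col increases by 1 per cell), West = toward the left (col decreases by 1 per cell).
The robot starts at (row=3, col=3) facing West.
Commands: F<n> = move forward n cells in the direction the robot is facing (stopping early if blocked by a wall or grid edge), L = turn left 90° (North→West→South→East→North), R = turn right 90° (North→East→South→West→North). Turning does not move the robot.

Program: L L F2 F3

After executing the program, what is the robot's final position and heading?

Answer: Final position: (row=3, col=8), facing East

Derivation:
Start: (row=3, col=3), facing West
  L: turn left, now facing South
  L: turn left, now facing East
  F2: move forward 2, now at (row=3, col=5)
  F3: move forward 3, now at (row=3, col=8)
Final: (row=3, col=8), facing East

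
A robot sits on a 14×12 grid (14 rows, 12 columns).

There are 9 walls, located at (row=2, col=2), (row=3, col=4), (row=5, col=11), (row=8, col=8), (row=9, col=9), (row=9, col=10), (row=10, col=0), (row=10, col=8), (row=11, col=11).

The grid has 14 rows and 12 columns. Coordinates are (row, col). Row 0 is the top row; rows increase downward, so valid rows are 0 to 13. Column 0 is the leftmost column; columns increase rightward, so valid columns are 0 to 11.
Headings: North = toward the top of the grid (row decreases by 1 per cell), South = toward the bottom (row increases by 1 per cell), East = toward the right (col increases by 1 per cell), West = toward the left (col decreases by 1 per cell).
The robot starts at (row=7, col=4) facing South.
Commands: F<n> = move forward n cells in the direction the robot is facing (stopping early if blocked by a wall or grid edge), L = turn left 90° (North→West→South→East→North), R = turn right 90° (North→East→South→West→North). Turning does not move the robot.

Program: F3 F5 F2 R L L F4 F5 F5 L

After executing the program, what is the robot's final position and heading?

Start: (row=7, col=4), facing South
  F3: move forward 3, now at (row=10, col=4)
  F5: move forward 3/5 (blocked), now at (row=13, col=4)
  F2: move forward 0/2 (blocked), now at (row=13, col=4)
  R: turn right, now facing West
  L: turn left, now facing South
  L: turn left, now facing East
  F4: move forward 4, now at (row=13, col=8)
  F5: move forward 3/5 (blocked), now at (row=13, col=11)
  F5: move forward 0/5 (blocked), now at (row=13, col=11)
  L: turn left, now facing North
Final: (row=13, col=11), facing North

Answer: Final position: (row=13, col=11), facing North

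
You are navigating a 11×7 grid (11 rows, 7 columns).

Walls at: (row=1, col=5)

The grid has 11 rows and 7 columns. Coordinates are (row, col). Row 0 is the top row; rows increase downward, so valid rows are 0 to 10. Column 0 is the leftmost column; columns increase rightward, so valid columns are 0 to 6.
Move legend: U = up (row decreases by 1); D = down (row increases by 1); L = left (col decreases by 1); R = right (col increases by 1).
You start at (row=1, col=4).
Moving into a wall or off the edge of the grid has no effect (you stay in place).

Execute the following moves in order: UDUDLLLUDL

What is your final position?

Start: (row=1, col=4)
  U (up): (row=1, col=4) -> (row=0, col=4)
  D (down): (row=0, col=4) -> (row=1, col=4)
  U (up): (row=1, col=4) -> (row=0, col=4)
  D (down): (row=0, col=4) -> (row=1, col=4)
  L (left): (row=1, col=4) -> (row=1, col=3)
  L (left): (row=1, col=3) -> (row=1, col=2)
  L (left): (row=1, col=2) -> (row=1, col=1)
  U (up): (row=1, col=1) -> (row=0, col=1)
  D (down): (row=0, col=1) -> (row=1, col=1)
  L (left): (row=1, col=1) -> (row=1, col=0)
Final: (row=1, col=0)

Answer: Final position: (row=1, col=0)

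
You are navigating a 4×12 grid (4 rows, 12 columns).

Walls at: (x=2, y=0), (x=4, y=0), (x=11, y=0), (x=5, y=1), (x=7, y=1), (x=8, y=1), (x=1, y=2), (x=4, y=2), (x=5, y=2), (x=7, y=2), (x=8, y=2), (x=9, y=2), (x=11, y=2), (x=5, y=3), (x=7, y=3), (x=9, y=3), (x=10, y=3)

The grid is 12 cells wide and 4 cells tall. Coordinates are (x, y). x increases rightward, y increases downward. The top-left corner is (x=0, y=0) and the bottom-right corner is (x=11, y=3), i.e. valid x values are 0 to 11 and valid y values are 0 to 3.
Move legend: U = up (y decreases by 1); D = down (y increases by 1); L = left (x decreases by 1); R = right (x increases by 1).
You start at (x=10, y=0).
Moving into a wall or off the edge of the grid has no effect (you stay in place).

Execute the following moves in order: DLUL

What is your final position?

Answer: Final position: (x=8, y=0)

Derivation:
Start: (x=10, y=0)
  D (down): (x=10, y=0) -> (x=10, y=1)
  L (left): (x=10, y=1) -> (x=9, y=1)
  U (up): (x=9, y=1) -> (x=9, y=0)
  L (left): (x=9, y=0) -> (x=8, y=0)
Final: (x=8, y=0)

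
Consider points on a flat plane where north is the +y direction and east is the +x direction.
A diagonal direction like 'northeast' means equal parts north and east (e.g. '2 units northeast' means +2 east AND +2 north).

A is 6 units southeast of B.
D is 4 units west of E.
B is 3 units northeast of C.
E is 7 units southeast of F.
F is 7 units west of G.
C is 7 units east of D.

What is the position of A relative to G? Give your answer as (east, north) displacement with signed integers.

Place G at the origin (east=0, north=0).
  F is 7 units west of G: delta (east=-7, north=+0); F at (east=-7, north=0).
  E is 7 units southeast of F: delta (east=+7, north=-7); E at (east=0, north=-7).
  D is 4 units west of E: delta (east=-4, north=+0); D at (east=-4, north=-7).
  C is 7 units east of D: delta (east=+7, north=+0); C at (east=3, north=-7).
  B is 3 units northeast of C: delta (east=+3, north=+3); B at (east=6, north=-4).
  A is 6 units southeast of B: delta (east=+6, north=-6); A at (east=12, north=-10).
Therefore A relative to G: (east=12, north=-10).

Answer: A is at (east=12, north=-10) relative to G.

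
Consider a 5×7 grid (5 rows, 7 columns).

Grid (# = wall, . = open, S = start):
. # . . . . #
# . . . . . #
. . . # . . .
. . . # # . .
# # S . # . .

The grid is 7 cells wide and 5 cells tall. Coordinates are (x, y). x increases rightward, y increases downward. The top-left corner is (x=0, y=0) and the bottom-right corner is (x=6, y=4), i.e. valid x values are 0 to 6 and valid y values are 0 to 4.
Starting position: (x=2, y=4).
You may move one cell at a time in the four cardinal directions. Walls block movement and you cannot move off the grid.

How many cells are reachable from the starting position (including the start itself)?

Answer: Reachable cells: 24

Derivation:
BFS flood-fill from (x=2, y=4):
  Distance 0: (x=2, y=4)
  Distance 1: (x=2, y=3), (x=3, y=4)
  Distance 2: (x=2, y=2), (x=1, y=3)
  Distance 3: (x=2, y=1), (x=1, y=2), (x=0, y=3)
  Distance 4: (x=2, y=0), (x=1, y=1), (x=3, y=1), (x=0, y=2)
  Distance 5: (x=3, y=0), (x=4, y=1)
  Distance 6: (x=4, y=0), (x=5, y=1), (x=4, y=2)
  Distance 7: (x=5, y=0), (x=5, y=2)
  Distance 8: (x=6, y=2), (x=5, y=3)
  Distance 9: (x=6, y=3), (x=5, y=4)
  Distance 10: (x=6, y=4)
Total reachable: 24 (grid has 25 open cells total)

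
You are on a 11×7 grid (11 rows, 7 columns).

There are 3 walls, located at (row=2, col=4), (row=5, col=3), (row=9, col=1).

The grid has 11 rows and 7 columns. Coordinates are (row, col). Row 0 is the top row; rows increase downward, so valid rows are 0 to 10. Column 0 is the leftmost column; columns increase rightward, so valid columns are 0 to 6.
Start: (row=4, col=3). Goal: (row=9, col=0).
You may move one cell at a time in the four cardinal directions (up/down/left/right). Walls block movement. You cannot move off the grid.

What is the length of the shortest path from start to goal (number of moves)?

BFS from (row=4, col=3) until reaching (row=9, col=0):
  Distance 0: (row=4, col=3)
  Distance 1: (row=3, col=3), (row=4, col=2), (row=4, col=4)
  Distance 2: (row=2, col=3), (row=3, col=2), (row=3, col=4), (row=4, col=1), (row=4, col=5), (row=5, col=2), (row=5, col=4)
  Distance 3: (row=1, col=3), (row=2, col=2), (row=3, col=1), (row=3, col=5), (row=4, col=0), (row=4, col=6), (row=5, col=1), (row=5, col=5), (row=6, col=2), (row=6, col=4)
  Distance 4: (row=0, col=3), (row=1, col=2), (row=1, col=4), (row=2, col=1), (row=2, col=5), (row=3, col=0), (row=3, col=6), (row=5, col=0), (row=5, col=6), (row=6, col=1), (row=6, col=3), (row=6, col=5), (row=7, col=2), (row=7, col=4)
  Distance 5: (row=0, col=2), (row=0, col=4), (row=1, col=1), (row=1, col=5), (row=2, col=0), (row=2, col=6), (row=6, col=0), (row=6, col=6), (row=7, col=1), (row=7, col=3), (row=7, col=5), (row=8, col=2), (row=8, col=4)
  Distance 6: (row=0, col=1), (row=0, col=5), (row=1, col=0), (row=1, col=6), (row=7, col=0), (row=7, col=6), (row=8, col=1), (row=8, col=3), (row=8, col=5), (row=9, col=2), (row=9, col=4)
  Distance 7: (row=0, col=0), (row=0, col=6), (row=8, col=0), (row=8, col=6), (row=9, col=3), (row=9, col=5), (row=10, col=2), (row=10, col=4)
  Distance 8: (row=9, col=0), (row=9, col=6), (row=10, col=1), (row=10, col=3), (row=10, col=5)  <- goal reached here
One shortest path (8 moves): (row=4, col=3) -> (row=4, col=2) -> (row=4, col=1) -> (row=4, col=0) -> (row=5, col=0) -> (row=6, col=0) -> (row=7, col=0) -> (row=8, col=0) -> (row=9, col=0)

Answer: Shortest path length: 8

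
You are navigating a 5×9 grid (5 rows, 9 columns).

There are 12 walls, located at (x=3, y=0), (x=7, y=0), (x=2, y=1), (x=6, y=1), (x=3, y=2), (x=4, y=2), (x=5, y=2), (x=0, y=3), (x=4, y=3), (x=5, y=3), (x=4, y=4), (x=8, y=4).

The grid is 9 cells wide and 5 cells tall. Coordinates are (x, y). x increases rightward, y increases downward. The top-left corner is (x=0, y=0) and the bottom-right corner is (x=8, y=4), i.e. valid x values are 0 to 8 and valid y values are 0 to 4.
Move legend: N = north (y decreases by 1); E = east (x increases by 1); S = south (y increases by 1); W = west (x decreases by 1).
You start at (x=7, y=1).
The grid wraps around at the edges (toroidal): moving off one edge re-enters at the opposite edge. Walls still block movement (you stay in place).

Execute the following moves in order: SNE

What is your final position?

Start: (x=7, y=1)
  S (south): (x=7, y=1) -> (x=7, y=2)
  N (north): (x=7, y=2) -> (x=7, y=1)
  E (east): (x=7, y=1) -> (x=8, y=1)
Final: (x=8, y=1)

Answer: Final position: (x=8, y=1)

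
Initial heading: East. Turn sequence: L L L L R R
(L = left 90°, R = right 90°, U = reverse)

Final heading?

Start: East
  L (left (90° counter-clockwise)) -> North
  L (left (90° counter-clockwise)) -> West
  L (left (90° counter-clockwise)) -> South
  L (left (90° counter-clockwise)) -> East
  R (right (90° clockwise)) -> South
  R (right (90° clockwise)) -> West
Final: West

Answer: Final heading: West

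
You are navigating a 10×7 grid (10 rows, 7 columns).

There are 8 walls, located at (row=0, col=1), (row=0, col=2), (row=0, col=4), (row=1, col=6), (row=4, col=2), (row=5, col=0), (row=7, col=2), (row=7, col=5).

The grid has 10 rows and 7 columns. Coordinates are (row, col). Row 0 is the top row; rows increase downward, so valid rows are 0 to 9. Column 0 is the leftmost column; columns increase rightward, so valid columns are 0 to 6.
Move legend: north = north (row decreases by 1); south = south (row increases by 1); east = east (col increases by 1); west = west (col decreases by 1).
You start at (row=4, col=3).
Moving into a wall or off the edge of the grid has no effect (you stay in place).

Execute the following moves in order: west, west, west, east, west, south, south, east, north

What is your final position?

Answer: Final position: (row=5, col=4)

Derivation:
Start: (row=4, col=3)
  [×3]west (west): blocked, stay at (row=4, col=3)
  east (east): (row=4, col=3) -> (row=4, col=4)
  west (west): (row=4, col=4) -> (row=4, col=3)
  south (south): (row=4, col=3) -> (row=5, col=3)
  south (south): (row=5, col=3) -> (row=6, col=3)
  east (east): (row=6, col=3) -> (row=6, col=4)
  north (north): (row=6, col=4) -> (row=5, col=4)
Final: (row=5, col=4)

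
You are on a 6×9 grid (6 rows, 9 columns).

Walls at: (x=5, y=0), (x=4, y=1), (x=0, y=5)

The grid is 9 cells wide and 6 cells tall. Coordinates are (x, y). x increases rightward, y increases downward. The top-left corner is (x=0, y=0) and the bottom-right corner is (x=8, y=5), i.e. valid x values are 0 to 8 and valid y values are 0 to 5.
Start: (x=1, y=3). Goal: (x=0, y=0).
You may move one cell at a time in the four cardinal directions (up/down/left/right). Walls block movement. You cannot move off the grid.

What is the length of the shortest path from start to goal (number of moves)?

Answer: Shortest path length: 4

Derivation:
BFS from (x=1, y=3) until reaching (x=0, y=0):
  Distance 0: (x=1, y=3)
  Distance 1: (x=1, y=2), (x=0, y=3), (x=2, y=3), (x=1, y=4)
  Distance 2: (x=1, y=1), (x=0, y=2), (x=2, y=2), (x=3, y=3), (x=0, y=4), (x=2, y=4), (x=1, y=5)
  Distance 3: (x=1, y=0), (x=0, y=1), (x=2, y=1), (x=3, y=2), (x=4, y=3), (x=3, y=4), (x=2, y=5)
  Distance 4: (x=0, y=0), (x=2, y=0), (x=3, y=1), (x=4, y=2), (x=5, y=3), (x=4, y=4), (x=3, y=5)  <- goal reached here
One shortest path (4 moves): (x=1, y=3) -> (x=0, y=3) -> (x=0, y=2) -> (x=0, y=1) -> (x=0, y=0)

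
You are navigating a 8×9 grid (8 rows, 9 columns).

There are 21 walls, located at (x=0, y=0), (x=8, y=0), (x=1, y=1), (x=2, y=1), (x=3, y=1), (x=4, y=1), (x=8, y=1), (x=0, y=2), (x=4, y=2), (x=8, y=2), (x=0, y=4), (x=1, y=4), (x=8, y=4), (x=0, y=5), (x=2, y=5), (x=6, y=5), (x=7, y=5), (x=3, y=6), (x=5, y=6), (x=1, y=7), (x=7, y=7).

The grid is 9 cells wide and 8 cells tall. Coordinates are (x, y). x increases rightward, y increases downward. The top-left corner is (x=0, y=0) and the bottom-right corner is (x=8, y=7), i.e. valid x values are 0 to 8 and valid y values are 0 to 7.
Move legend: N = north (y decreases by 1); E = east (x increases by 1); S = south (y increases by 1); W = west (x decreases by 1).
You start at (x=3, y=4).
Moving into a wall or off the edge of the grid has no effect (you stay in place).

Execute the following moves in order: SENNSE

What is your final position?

Start: (x=3, y=4)
  S (south): (x=3, y=4) -> (x=3, y=5)
  E (east): (x=3, y=5) -> (x=4, y=5)
  N (north): (x=4, y=5) -> (x=4, y=4)
  N (north): (x=4, y=4) -> (x=4, y=3)
  S (south): (x=4, y=3) -> (x=4, y=4)
  E (east): (x=4, y=4) -> (x=5, y=4)
Final: (x=5, y=4)

Answer: Final position: (x=5, y=4)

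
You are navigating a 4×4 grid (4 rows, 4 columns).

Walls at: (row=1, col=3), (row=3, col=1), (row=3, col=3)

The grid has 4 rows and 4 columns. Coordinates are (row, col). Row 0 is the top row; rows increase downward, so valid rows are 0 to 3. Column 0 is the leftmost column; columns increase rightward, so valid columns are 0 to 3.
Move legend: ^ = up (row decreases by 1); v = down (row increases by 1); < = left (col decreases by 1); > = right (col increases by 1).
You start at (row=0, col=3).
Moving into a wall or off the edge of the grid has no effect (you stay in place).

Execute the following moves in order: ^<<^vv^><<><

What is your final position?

Answer: Final position: (row=1, col=0)

Derivation:
Start: (row=0, col=3)
  ^ (up): blocked, stay at (row=0, col=3)
  < (left): (row=0, col=3) -> (row=0, col=2)
  < (left): (row=0, col=2) -> (row=0, col=1)
  ^ (up): blocked, stay at (row=0, col=1)
  v (down): (row=0, col=1) -> (row=1, col=1)
  v (down): (row=1, col=1) -> (row=2, col=1)
  ^ (up): (row=2, col=1) -> (row=1, col=1)
  > (right): (row=1, col=1) -> (row=1, col=2)
  < (left): (row=1, col=2) -> (row=1, col=1)
  < (left): (row=1, col=1) -> (row=1, col=0)
  > (right): (row=1, col=0) -> (row=1, col=1)
  < (left): (row=1, col=1) -> (row=1, col=0)
Final: (row=1, col=0)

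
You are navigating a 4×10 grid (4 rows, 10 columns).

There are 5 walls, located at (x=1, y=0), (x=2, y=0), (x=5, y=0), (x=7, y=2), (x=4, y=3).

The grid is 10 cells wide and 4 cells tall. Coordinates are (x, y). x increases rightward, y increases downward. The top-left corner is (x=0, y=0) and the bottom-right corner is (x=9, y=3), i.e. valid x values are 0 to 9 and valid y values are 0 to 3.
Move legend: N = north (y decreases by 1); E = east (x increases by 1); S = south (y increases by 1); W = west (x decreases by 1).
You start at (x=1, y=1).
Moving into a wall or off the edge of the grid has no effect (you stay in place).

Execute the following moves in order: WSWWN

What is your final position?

Answer: Final position: (x=0, y=1)

Derivation:
Start: (x=1, y=1)
  W (west): (x=1, y=1) -> (x=0, y=1)
  S (south): (x=0, y=1) -> (x=0, y=2)
  W (west): blocked, stay at (x=0, y=2)
  W (west): blocked, stay at (x=0, y=2)
  N (north): (x=0, y=2) -> (x=0, y=1)
Final: (x=0, y=1)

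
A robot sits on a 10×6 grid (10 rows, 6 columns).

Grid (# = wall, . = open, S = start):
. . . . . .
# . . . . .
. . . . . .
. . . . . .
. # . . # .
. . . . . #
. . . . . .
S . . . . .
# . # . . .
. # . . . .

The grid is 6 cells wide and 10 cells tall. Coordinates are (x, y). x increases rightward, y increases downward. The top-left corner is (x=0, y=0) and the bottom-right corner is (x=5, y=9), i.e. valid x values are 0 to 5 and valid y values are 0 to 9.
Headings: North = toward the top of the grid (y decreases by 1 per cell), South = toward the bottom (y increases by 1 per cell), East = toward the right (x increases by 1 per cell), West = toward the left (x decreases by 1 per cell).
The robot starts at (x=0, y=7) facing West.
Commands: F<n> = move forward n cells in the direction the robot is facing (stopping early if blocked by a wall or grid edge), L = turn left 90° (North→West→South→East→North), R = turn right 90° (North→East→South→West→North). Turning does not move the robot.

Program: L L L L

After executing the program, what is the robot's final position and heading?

Answer: Final position: (x=0, y=7), facing West

Derivation:
Start: (x=0, y=7), facing West
  L: turn left, now facing South
  L: turn left, now facing East
  L: turn left, now facing North
  L: turn left, now facing West
Final: (x=0, y=7), facing West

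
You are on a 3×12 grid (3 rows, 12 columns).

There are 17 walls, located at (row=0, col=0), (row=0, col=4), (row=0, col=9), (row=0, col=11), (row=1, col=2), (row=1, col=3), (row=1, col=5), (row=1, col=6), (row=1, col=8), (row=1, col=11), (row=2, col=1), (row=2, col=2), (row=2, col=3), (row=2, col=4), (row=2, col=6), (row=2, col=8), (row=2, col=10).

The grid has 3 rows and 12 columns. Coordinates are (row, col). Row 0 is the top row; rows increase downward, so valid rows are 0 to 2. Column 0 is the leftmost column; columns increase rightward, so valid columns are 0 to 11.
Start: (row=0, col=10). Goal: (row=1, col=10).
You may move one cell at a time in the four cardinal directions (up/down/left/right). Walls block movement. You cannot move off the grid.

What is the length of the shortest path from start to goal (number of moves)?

BFS from (row=0, col=10) until reaching (row=1, col=10):
  Distance 0: (row=0, col=10)
  Distance 1: (row=1, col=10)  <- goal reached here
One shortest path (1 moves): (row=0, col=10) -> (row=1, col=10)

Answer: Shortest path length: 1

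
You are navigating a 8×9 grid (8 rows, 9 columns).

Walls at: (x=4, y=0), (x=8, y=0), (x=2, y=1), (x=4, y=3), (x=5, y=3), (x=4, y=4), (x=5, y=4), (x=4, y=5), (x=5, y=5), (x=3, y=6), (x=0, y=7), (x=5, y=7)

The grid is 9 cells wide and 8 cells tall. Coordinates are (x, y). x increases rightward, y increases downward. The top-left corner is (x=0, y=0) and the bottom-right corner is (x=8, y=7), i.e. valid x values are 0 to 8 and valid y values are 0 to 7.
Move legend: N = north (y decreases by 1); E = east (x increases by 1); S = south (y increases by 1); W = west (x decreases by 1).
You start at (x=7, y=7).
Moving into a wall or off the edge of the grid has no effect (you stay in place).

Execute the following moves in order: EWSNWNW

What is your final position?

Start: (x=7, y=7)
  E (east): (x=7, y=7) -> (x=8, y=7)
  W (west): (x=8, y=7) -> (x=7, y=7)
  S (south): blocked, stay at (x=7, y=7)
  N (north): (x=7, y=7) -> (x=7, y=6)
  W (west): (x=7, y=6) -> (x=6, y=6)
  N (north): (x=6, y=6) -> (x=6, y=5)
  W (west): blocked, stay at (x=6, y=5)
Final: (x=6, y=5)

Answer: Final position: (x=6, y=5)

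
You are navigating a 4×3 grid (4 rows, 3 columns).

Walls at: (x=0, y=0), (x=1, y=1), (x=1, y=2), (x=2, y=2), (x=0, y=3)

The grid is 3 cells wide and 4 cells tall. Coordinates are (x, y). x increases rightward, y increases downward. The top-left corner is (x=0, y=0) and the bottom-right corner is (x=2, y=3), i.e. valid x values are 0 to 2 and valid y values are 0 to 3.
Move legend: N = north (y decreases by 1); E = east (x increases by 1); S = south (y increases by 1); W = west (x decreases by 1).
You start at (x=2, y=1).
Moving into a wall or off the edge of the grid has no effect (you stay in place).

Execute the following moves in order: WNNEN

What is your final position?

Start: (x=2, y=1)
  W (west): blocked, stay at (x=2, y=1)
  N (north): (x=2, y=1) -> (x=2, y=0)
  N (north): blocked, stay at (x=2, y=0)
  E (east): blocked, stay at (x=2, y=0)
  N (north): blocked, stay at (x=2, y=0)
Final: (x=2, y=0)

Answer: Final position: (x=2, y=0)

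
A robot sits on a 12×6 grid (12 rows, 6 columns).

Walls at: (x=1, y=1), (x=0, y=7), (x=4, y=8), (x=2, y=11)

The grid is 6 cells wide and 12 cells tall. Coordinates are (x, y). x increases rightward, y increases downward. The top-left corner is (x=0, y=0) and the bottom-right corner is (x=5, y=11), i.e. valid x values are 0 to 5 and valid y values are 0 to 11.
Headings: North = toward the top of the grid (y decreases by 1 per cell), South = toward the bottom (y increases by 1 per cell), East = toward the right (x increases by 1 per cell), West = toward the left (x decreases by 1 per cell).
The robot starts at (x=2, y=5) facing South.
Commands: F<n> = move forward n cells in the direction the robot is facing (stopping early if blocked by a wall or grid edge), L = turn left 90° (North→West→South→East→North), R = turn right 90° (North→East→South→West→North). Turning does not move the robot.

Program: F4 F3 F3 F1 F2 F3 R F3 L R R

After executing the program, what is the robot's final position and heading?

Answer: Final position: (x=0, y=10), facing North

Derivation:
Start: (x=2, y=5), facing South
  F4: move forward 4, now at (x=2, y=9)
  F3: move forward 1/3 (blocked), now at (x=2, y=10)
  F3: move forward 0/3 (blocked), now at (x=2, y=10)
  F1: move forward 0/1 (blocked), now at (x=2, y=10)
  F2: move forward 0/2 (blocked), now at (x=2, y=10)
  F3: move forward 0/3 (blocked), now at (x=2, y=10)
  R: turn right, now facing West
  F3: move forward 2/3 (blocked), now at (x=0, y=10)
  L: turn left, now facing South
  R: turn right, now facing West
  R: turn right, now facing North
Final: (x=0, y=10), facing North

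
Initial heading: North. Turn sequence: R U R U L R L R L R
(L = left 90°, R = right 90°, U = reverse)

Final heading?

Answer: Final heading: South

Derivation:
Start: North
  R (right (90° clockwise)) -> East
  U (U-turn (180°)) -> West
  R (right (90° clockwise)) -> North
  U (U-turn (180°)) -> South
  L (left (90° counter-clockwise)) -> East
  R (right (90° clockwise)) -> South
  L (left (90° counter-clockwise)) -> East
  R (right (90° clockwise)) -> South
  L (left (90° counter-clockwise)) -> East
  R (right (90° clockwise)) -> South
Final: South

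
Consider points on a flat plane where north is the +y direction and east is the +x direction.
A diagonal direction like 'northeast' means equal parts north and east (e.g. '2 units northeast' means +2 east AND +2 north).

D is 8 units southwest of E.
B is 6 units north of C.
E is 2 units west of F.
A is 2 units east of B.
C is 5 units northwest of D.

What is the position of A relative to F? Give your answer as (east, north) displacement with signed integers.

Place F at the origin (east=0, north=0).
  E is 2 units west of F: delta (east=-2, north=+0); E at (east=-2, north=0).
  D is 8 units southwest of E: delta (east=-8, north=-8); D at (east=-10, north=-8).
  C is 5 units northwest of D: delta (east=-5, north=+5); C at (east=-15, north=-3).
  B is 6 units north of C: delta (east=+0, north=+6); B at (east=-15, north=3).
  A is 2 units east of B: delta (east=+2, north=+0); A at (east=-13, north=3).
Therefore A relative to F: (east=-13, north=3).

Answer: A is at (east=-13, north=3) relative to F.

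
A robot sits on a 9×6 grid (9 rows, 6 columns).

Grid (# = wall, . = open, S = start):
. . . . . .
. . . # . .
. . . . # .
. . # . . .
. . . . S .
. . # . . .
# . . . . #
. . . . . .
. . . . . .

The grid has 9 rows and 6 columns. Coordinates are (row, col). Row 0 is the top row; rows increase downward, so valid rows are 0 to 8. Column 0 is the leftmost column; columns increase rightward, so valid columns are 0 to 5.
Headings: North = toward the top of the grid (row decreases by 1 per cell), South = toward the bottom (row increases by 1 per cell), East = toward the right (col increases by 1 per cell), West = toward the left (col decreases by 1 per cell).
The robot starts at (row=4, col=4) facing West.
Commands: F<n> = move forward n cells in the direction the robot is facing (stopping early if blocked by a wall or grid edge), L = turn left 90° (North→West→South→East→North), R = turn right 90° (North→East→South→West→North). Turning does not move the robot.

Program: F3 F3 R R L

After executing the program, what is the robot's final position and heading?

Answer: Final position: (row=4, col=0), facing North

Derivation:
Start: (row=4, col=4), facing West
  F3: move forward 3, now at (row=4, col=1)
  F3: move forward 1/3 (blocked), now at (row=4, col=0)
  R: turn right, now facing North
  R: turn right, now facing East
  L: turn left, now facing North
Final: (row=4, col=0), facing North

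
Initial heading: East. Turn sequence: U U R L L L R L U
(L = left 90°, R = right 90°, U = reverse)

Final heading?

Answer: Final heading: East

Derivation:
Start: East
  U (U-turn (180°)) -> West
  U (U-turn (180°)) -> East
  R (right (90° clockwise)) -> South
  L (left (90° counter-clockwise)) -> East
  L (left (90° counter-clockwise)) -> North
  L (left (90° counter-clockwise)) -> West
  R (right (90° clockwise)) -> North
  L (left (90° counter-clockwise)) -> West
  U (U-turn (180°)) -> East
Final: East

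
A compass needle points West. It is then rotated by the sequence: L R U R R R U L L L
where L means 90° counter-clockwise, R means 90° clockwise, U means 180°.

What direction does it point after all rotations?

Answer: Final heading: West

Derivation:
Start: West
  L (left (90° counter-clockwise)) -> South
  R (right (90° clockwise)) -> West
  U (U-turn (180°)) -> East
  R (right (90° clockwise)) -> South
  R (right (90° clockwise)) -> West
  R (right (90° clockwise)) -> North
  U (U-turn (180°)) -> South
  L (left (90° counter-clockwise)) -> East
  L (left (90° counter-clockwise)) -> North
  L (left (90° counter-clockwise)) -> West
Final: West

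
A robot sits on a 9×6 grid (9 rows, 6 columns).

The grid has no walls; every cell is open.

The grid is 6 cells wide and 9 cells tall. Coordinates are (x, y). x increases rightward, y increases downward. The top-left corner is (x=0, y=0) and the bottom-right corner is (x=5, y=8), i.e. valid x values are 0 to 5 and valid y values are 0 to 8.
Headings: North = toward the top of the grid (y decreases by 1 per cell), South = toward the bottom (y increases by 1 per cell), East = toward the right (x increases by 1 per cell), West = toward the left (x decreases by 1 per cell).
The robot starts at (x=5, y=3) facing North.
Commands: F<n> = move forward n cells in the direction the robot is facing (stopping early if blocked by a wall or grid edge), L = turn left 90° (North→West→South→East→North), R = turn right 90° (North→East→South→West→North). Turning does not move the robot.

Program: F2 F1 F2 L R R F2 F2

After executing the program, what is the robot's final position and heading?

Start: (x=5, y=3), facing North
  F2: move forward 2, now at (x=5, y=1)
  F1: move forward 1, now at (x=5, y=0)
  F2: move forward 0/2 (blocked), now at (x=5, y=0)
  L: turn left, now facing West
  R: turn right, now facing North
  R: turn right, now facing East
  F2: move forward 0/2 (blocked), now at (x=5, y=0)
  F2: move forward 0/2 (blocked), now at (x=5, y=0)
Final: (x=5, y=0), facing East

Answer: Final position: (x=5, y=0), facing East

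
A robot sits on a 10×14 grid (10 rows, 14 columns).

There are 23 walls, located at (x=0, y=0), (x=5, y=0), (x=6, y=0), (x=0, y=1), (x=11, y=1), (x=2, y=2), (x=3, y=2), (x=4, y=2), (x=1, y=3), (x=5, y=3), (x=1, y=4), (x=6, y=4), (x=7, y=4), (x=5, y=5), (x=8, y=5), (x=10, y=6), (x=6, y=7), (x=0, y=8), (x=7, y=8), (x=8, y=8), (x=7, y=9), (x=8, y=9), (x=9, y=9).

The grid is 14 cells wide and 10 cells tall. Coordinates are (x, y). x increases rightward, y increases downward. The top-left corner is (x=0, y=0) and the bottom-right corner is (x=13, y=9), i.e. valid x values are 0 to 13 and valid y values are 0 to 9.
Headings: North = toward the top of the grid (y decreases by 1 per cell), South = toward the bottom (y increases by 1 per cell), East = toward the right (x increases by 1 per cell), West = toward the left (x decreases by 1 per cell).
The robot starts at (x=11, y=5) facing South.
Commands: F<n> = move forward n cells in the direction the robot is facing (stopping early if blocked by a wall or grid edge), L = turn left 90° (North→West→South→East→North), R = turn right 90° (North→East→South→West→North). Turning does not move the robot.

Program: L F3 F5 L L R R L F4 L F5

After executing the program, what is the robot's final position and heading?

Start: (x=11, y=5), facing South
  L: turn left, now facing East
  F3: move forward 2/3 (blocked), now at (x=13, y=5)
  F5: move forward 0/5 (blocked), now at (x=13, y=5)
  L: turn left, now facing North
  L: turn left, now facing West
  R: turn right, now facing North
  R: turn right, now facing East
  L: turn left, now facing North
  F4: move forward 4, now at (x=13, y=1)
  L: turn left, now facing West
  F5: move forward 1/5 (blocked), now at (x=12, y=1)
Final: (x=12, y=1), facing West

Answer: Final position: (x=12, y=1), facing West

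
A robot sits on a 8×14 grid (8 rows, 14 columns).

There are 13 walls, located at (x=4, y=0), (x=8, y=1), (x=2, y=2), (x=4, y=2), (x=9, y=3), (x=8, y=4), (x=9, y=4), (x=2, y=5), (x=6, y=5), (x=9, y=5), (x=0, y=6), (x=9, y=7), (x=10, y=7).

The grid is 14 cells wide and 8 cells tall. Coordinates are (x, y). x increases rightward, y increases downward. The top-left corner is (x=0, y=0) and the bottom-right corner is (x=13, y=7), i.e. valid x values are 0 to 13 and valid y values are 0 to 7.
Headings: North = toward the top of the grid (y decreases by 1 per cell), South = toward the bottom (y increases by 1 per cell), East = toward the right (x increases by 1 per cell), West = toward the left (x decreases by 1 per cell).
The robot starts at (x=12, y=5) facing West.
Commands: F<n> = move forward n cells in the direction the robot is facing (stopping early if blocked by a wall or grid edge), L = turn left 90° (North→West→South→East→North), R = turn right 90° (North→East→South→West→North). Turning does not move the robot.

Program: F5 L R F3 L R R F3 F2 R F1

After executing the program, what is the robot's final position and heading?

Start: (x=12, y=5), facing West
  F5: move forward 2/5 (blocked), now at (x=10, y=5)
  L: turn left, now facing South
  R: turn right, now facing West
  F3: move forward 0/3 (blocked), now at (x=10, y=5)
  L: turn left, now facing South
  R: turn right, now facing West
  R: turn right, now facing North
  F3: move forward 3, now at (x=10, y=2)
  F2: move forward 2, now at (x=10, y=0)
  R: turn right, now facing East
  F1: move forward 1, now at (x=11, y=0)
Final: (x=11, y=0), facing East

Answer: Final position: (x=11, y=0), facing East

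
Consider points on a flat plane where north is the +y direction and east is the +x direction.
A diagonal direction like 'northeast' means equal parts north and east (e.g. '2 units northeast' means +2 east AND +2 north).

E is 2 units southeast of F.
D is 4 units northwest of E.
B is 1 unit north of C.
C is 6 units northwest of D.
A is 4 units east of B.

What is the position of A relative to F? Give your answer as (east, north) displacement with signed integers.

Answer: A is at (east=-4, north=9) relative to F.

Derivation:
Place F at the origin (east=0, north=0).
  E is 2 units southeast of F: delta (east=+2, north=-2); E at (east=2, north=-2).
  D is 4 units northwest of E: delta (east=-4, north=+4); D at (east=-2, north=2).
  C is 6 units northwest of D: delta (east=-6, north=+6); C at (east=-8, north=8).
  B is 1 unit north of C: delta (east=+0, north=+1); B at (east=-8, north=9).
  A is 4 units east of B: delta (east=+4, north=+0); A at (east=-4, north=9).
Therefore A relative to F: (east=-4, north=9).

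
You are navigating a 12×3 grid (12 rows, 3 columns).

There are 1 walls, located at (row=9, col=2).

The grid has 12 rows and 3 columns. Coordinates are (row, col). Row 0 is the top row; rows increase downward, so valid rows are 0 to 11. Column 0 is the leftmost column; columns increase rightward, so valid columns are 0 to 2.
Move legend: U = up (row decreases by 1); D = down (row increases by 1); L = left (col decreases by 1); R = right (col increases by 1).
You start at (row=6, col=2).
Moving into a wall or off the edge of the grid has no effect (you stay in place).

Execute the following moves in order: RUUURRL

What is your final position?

Answer: Final position: (row=3, col=1)

Derivation:
Start: (row=6, col=2)
  R (right): blocked, stay at (row=6, col=2)
  U (up): (row=6, col=2) -> (row=5, col=2)
  U (up): (row=5, col=2) -> (row=4, col=2)
  U (up): (row=4, col=2) -> (row=3, col=2)
  R (right): blocked, stay at (row=3, col=2)
  R (right): blocked, stay at (row=3, col=2)
  L (left): (row=3, col=2) -> (row=3, col=1)
Final: (row=3, col=1)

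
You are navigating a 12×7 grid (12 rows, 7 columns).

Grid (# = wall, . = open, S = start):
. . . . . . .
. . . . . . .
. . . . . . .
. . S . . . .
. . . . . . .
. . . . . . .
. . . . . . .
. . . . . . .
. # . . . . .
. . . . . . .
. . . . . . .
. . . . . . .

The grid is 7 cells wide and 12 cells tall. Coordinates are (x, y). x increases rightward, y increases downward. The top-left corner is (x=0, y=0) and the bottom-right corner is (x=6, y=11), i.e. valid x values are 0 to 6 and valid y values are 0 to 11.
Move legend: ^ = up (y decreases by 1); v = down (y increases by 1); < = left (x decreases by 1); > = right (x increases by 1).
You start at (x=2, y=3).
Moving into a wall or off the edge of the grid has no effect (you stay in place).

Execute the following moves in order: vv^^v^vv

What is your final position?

Answer: Final position: (x=2, y=5)

Derivation:
Start: (x=2, y=3)
  v (down): (x=2, y=3) -> (x=2, y=4)
  v (down): (x=2, y=4) -> (x=2, y=5)
  ^ (up): (x=2, y=5) -> (x=2, y=4)
  ^ (up): (x=2, y=4) -> (x=2, y=3)
  v (down): (x=2, y=3) -> (x=2, y=4)
  ^ (up): (x=2, y=4) -> (x=2, y=3)
  v (down): (x=2, y=3) -> (x=2, y=4)
  v (down): (x=2, y=4) -> (x=2, y=5)
Final: (x=2, y=5)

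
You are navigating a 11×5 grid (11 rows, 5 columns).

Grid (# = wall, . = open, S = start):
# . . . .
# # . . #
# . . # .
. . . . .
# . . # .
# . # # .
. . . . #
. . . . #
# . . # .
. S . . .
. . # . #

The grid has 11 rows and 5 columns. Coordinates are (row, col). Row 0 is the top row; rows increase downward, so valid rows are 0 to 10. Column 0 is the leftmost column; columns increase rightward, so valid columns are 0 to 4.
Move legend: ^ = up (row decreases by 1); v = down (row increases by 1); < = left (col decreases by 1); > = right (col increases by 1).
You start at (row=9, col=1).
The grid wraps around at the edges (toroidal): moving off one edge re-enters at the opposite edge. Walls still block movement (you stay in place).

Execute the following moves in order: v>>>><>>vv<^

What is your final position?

Answer: Final position: (row=10, col=1)

Derivation:
Start: (row=9, col=1)
  v (down): (row=9, col=1) -> (row=10, col=1)
  [×4]> (right): blocked, stay at (row=10, col=1)
  < (left): (row=10, col=1) -> (row=10, col=0)
  > (right): (row=10, col=0) -> (row=10, col=1)
  > (right): blocked, stay at (row=10, col=1)
  v (down): (row=10, col=1) -> (row=0, col=1)
  v (down): blocked, stay at (row=0, col=1)
  < (left): blocked, stay at (row=0, col=1)
  ^ (up): (row=0, col=1) -> (row=10, col=1)
Final: (row=10, col=1)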